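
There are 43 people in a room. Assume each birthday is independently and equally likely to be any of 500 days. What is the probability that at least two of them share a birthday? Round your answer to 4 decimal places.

0.8442

It's easier to compute the probability that all 43 are distinct.
P(all distinct) = 500/500 · 499/500 · ··· · 458/500 ≈ 0.1558.
So the probability of at least one match is 1 − 0.1558 = 0.8442.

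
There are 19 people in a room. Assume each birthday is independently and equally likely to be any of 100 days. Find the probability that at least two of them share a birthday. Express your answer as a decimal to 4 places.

It's easier to compute the probability that all 19 are distinct.
P(all distinct) = 100/100 · 99/100 · ··· · 82/100 ≈ 0.1610.
So the probability of at least one match is 1 − 0.1610 = 0.8390.

0.8390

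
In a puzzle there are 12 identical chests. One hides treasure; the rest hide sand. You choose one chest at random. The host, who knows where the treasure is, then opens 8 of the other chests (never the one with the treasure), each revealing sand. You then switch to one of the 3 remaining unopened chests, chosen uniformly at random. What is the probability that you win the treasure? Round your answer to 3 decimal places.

0.306

Your original chest holds the treasure with probability 1/12, so the other 11 collectively hold it with probability 11/12.
The host can always find 8 empty chests to open, so the reveals don't change that 11/12; it is now spread over the 3 remaining unopened chests.
P(win by switching) = (11/12) · (1/3) = 11/36 ≈ 0.306.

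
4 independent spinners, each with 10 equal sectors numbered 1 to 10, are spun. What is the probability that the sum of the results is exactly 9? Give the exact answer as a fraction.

There are 10^4 = 10000 equally likely outcomes.
The number of ordered 4-tuples from {1,…,10} summing to 9 is 56.
P(sum = 9) = 56/10000 = 7/1250.

7/1250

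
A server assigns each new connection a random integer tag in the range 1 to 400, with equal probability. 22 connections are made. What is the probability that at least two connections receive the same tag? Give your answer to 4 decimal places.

0.4446

It's easier to compute the probability that all 22 are distinct.
P(all distinct) = 400/400 · 399/400 · ··· · 379/400 ≈ 0.5554.
So the probability of at least one match is 1 − 0.5554 = 0.4446.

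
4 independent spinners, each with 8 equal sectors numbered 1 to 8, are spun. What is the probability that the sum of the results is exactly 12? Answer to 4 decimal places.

0.0393

There are 8^4 = 4096 equally likely outcomes.
The number of ordered 4-tuples from {1,…,8} summing to 12 is 161.
P(sum = 12) = 161/4096 ≈ 0.0393.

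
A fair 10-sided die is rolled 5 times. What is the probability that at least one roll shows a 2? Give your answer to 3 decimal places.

P(no roll shows a 2) = (9/10)^5 ≈ 0.590.
P(at least one) = 1 − 0.590 = 0.410.

0.410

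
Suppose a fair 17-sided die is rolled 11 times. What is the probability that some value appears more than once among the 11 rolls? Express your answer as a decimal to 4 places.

P(all 11 different) = 17/17 · 16/17 · ··· · 7/17 ≈ 0.0144.
P(at least two equal) = 1 − 0.0144 = 0.9856.

0.9856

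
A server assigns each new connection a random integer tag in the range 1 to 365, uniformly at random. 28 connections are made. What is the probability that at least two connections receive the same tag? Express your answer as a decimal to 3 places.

It's easier to compute the probability that all 28 are distinct.
P(all distinct) = 365/365 · 364/365 · ··· · 338/365 ≈ 0.346.
So the probability of at least one match is 1 − 0.346 = 0.654.

0.654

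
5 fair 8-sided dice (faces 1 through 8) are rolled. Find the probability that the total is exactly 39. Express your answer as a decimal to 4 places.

There are 8^5 = 32768 equally likely outcomes.
The number of ordered 5-tuples from {1,…,8} summing to 39 is 5.
P(sum = 39) = 5/32768 ≈ 0.0002.

0.0002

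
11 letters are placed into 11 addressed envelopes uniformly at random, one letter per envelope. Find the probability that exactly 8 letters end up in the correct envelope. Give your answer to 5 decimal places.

0.00001

Choose which 8 of the 11 are fixed: C(11,8) = 165 ways.
The remaining 3 must have no fixed point: D(3) = 2.
P = 165·2/39916800 = 1/120960 ≈ 0.00001.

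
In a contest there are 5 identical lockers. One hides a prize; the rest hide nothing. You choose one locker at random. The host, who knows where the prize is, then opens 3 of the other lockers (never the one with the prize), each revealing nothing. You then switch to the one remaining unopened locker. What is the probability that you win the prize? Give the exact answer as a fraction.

Your original locker holds the prize with probability 1/5, so the other 4 collectively hold it with probability 4/5.
The host can always find 3 empty lockers to open, so the reveals don't change that 4/5; it is now spread over the 1 remaining unopened locker.
P(win by switching) = (4/5) · (1/1) = 4/5.

4/5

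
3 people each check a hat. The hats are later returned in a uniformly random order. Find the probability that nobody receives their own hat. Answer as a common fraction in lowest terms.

1/3

This is the derangement probability: permutations of 3 with no fixed point.
D(3) = 3! · (1 − 1/1! + 1/2! − ··· + (−1)^3/3!) = 2.
P = 2/6 = 1/3.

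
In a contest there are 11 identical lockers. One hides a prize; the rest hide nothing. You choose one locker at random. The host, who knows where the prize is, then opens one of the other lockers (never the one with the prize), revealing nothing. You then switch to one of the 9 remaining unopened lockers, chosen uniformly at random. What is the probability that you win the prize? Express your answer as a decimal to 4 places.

0.1010

Your original locker holds the prize with probability 1/11, so the other 10 collectively hold it with probability 10/11.
The host can always find an empty locker to open, so this doesn't change that 10/11; it is now spread over the 9 remaining unopened lockers.
P(win by switching) = (10/11) · (1/9) = 10/99 ≈ 0.1010.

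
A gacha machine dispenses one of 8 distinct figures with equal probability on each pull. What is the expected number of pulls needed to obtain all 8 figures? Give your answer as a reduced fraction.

761/35

After i distinct types are collected, each trial gives a new one with probability (8−i)/8, so the expected wait for the next new type is 8/(8−i).
E = 8/8 + 8/7 + 8/6 + 8/5 + 8/4 + 8/3 + 8/2 + 8/1 = 761/35.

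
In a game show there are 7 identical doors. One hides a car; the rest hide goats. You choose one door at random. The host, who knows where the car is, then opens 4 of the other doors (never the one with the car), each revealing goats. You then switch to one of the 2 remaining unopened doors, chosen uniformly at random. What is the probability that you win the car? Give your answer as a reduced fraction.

Your original door holds the car with probability 1/7, so the other 6 collectively hold it with probability 6/7.
The host can always find 4 empty doors to open, so the reveals don't change that 6/7; it is now spread over the 2 remaining unopened doors.
P(win by switching) = (6/7) · (1/2) = 3/7.

3/7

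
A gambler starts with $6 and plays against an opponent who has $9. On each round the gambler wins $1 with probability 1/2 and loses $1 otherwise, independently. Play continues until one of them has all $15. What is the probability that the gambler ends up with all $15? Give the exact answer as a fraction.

With a fair step, P(i) = ½P(i−1) + ½P(i+1) with P(0)=0, P(15)=1 has the linear solution P(i) = i/15.
P(6) = 6/15 = 2/5.

2/5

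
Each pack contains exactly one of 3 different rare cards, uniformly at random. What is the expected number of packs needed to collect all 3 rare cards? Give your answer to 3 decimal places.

After i distinct types are collected, each trial gives a new one with probability (3−i)/3, so the expected wait for the next new type is 3/(3−i).
E = 3/3 + 3/2 + 3/1 = 11/2 ≈ 5.500.

5.500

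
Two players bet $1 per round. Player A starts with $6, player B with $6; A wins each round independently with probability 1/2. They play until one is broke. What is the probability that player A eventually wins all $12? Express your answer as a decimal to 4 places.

0.5000

With a fair step, P(i) = ½P(i−1) + ½P(i+1) with P(0)=0, P(12)=1 has the linear solution P(i) = i/12.
P(6) = 6/12 = 1/2 ≈ 0.5000.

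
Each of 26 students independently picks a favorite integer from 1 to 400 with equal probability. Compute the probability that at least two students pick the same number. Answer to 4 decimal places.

0.5641

It's easier to compute the probability that all 26 are distinct.
P(all distinct) = 400/400 · 399/400 · ··· · 375/400 ≈ 0.4359.
So the probability of at least one match is 1 − 0.4359 = 0.5641.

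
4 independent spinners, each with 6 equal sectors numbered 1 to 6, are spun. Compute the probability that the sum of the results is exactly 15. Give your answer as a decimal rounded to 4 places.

0.1080

There are 6^4 = 1296 equally likely outcomes.
The number of ordered 4-tuples from {1,…,6} summing to 15 is 140.
P(sum = 15) = 140/1296 = 35/324 ≈ 0.1080.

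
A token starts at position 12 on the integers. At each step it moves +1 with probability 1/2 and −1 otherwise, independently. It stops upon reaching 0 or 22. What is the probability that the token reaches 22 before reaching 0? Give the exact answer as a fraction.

6/11

With a fair step, P(i) = ½P(i−1) + ½P(i+1) with P(0)=0, P(22)=1 has the linear solution P(i) = i/22.
P(12) = 12/22 = 6/11.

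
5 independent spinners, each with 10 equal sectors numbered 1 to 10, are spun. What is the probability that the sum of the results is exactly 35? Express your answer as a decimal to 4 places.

0.0325

There are 10^5 = 100000 equally likely outcomes.
The number of ordered 5-tuples from {1,…,10} summing to 35 is 3246.
P(sum = 35) = 3246/100000 = 1623/50000 ≈ 0.0325.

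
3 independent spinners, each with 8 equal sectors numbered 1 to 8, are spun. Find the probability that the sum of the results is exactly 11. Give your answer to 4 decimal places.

There are 8^3 = 512 equally likely outcomes.
The number of ordered 3-tuples from {1,…,8} summing to 11 is 42.
P(sum = 11) = 42/512 = 21/256 ≈ 0.0820.

0.0820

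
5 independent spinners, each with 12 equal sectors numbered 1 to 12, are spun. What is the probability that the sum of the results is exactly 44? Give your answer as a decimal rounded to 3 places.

There are 12^5 = 248832 equally likely outcomes.
The number of ordered 5-tuples from {1,…,12} summing to 44 is 4495.
P(sum = 44) = 4495/248832 ≈ 0.018.

0.018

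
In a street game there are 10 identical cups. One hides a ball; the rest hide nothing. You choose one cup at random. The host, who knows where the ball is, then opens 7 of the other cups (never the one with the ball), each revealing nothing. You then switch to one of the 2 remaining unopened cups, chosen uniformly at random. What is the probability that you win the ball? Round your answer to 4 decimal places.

Your original cup holds the ball with probability 1/10, so the other 9 collectively hold it with probability 9/10.
The host can always find 7 empty cups to open, so the reveals don't change that 9/10; it is now spread over the 2 remaining unopened cups.
P(win by switching) = (9/10) · (1/2) = 9/20 ≈ 0.4500.

0.4500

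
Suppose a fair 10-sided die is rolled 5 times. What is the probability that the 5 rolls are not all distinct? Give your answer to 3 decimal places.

P(all 5 different) = 10/10 · 9/10 · ··· · 6/10 ≈ 0.302.
P(at least two equal) = 1 − 0.302 = 0.698.

0.698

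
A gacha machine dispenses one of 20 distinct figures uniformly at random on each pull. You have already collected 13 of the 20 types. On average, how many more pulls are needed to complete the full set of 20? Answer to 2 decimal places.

51.86

Starting from 13 distinct types, each trial gives a new one with probability (20−i)/20 when i types are held, so the wait for the next new type is 20/(20−i).
E = 20/7 + 20/6 + 20/5 + 20/4 + 20/3 + 20/2 + 20/1 = 363/7 ≈ 51.86.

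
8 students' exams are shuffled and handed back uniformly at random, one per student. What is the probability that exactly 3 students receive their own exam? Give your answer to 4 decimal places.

0.0611

Choose which 3 of the 8 are fixed: C(8,3) = 56 ways.
The remaining 5 must have no fixed point: D(5) = 44.
P = 56·44/40320 = 11/180 ≈ 0.0611.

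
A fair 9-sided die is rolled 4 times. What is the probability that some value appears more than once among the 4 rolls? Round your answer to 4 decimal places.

0.5391

P(all 4 different) = 9/9 · 8/9 · ··· · 6/9 ≈ 0.4609.
P(at least two equal) = 1 − 0.4609 = 0.5391.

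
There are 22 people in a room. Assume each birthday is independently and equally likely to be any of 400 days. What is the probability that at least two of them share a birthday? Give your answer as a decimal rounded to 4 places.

0.4446

It's easier to compute the probability that all 22 are distinct.
P(all distinct) = 400/400 · 399/400 · ··· · 379/400 ≈ 0.5554.
So the probability of at least one match is 1 − 0.5554 = 0.4446.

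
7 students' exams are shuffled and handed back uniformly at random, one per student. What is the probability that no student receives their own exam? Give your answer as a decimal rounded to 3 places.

0.368

This is the derangement probability: permutations of 7 with no fixed point.
D(7) = 7! · (1 − 1/1! + 1/2! − ··· + (−1)^7/7!) = 1854.
P = 1854/5040 = 103/280 ≈ 0.368.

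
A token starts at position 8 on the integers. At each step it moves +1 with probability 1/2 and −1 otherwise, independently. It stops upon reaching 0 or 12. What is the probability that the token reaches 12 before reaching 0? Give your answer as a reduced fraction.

2/3

With a fair step, P(i) = ½P(i−1) + ½P(i+1) with P(0)=0, P(12)=1 has the linear solution P(i) = i/12.
P(8) = 8/12 = 2/3.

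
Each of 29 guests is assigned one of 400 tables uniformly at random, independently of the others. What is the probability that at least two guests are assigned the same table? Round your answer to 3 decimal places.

It's easier to compute the probability that all 29 are distinct.
P(all distinct) = 400/400 · 399/400 · ··· · 372/400 ≈ 0.353.
So the probability of at least one match is 1 − 0.353 = 0.647.

0.647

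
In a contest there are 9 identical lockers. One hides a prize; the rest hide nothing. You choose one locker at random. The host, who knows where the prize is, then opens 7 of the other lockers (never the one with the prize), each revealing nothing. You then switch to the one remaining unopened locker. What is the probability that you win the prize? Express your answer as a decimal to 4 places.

Your original locker holds the prize with probability 1/9, so the other 8 collectively hold it with probability 8/9.
The host can always find 7 empty lockers to open, so the reveals don't change that 8/9; it is now spread over the 1 remaining unopened locker.
P(win by switching) = (8/9) · (1/1) = 8/9 ≈ 0.8889.

0.8889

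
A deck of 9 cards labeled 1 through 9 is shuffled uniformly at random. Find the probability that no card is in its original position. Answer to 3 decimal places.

0.368

This is the derangement probability: permutations of 9 with no fixed point.
D(9) = 9! · (1 − 1/1! + 1/2! − ··· + (−1)^9/9!) = 133496.
P = 133496/362880 = 16687/45360 ≈ 0.368.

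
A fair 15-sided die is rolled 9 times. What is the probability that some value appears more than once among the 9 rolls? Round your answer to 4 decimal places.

P(all 9 different) = 15/15 · 14/15 · ··· · 7/15 ≈ 0.0472.
P(at least two equal) = 1 − 0.0472 = 0.9528.

0.9528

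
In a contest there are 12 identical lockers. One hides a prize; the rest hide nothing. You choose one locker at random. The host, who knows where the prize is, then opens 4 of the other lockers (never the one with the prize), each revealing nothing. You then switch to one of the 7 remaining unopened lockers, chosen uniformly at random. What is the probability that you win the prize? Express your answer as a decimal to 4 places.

0.1310

Your original locker holds the prize with probability 1/12, so the other 11 collectively hold it with probability 11/12.
The host can always find 4 empty lockers to open, so the reveals don't change that 11/12; it is now spread over the 7 remaining unopened lockers.
P(win by switching) = (11/12) · (1/7) = 11/84 ≈ 0.1310.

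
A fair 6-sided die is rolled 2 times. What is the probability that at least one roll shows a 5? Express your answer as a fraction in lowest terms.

11/36

P(no roll shows a 5) = (5/6)^2 = 25/36.
P(at least one) = 1 − 25/36 = 11/36.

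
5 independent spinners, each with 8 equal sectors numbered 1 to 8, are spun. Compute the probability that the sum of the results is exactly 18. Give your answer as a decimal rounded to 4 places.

0.0534

There are 8^5 = 32768 equally likely outcomes.
The number of ordered 5-tuples from {1,…,8} summing to 18 is 1750.
P(sum = 18) = 1750/32768 = 875/16384 ≈ 0.0534.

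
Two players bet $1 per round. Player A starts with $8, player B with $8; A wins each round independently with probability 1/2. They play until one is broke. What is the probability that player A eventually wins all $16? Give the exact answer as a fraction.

1/2

With a fair step, P(i) = ½P(i−1) + ½P(i+1) with P(0)=0, P(16)=1 has the linear solution P(i) = i/16.
P(8) = 8/16 = 1/2.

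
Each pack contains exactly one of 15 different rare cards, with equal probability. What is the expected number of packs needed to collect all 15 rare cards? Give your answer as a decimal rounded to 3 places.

After i distinct types are collected, each trial gives a new one with probability (15−i)/15, so the expected wait for the next new type is 15/(15−i).
E = 15/15 + 15/14 + 15/13 + 15/12 + 15/11 + 15/10 + 15/9 + 15/8 + 15/7 + 15/6 + 15/5 + 15/4 + 15/3 + 15/2 + 15/1 = 1195757/24024 ≈ 49.773.

49.773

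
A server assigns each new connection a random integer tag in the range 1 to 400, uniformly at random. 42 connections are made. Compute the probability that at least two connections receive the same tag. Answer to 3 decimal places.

0.893

It's easier to compute the probability that all 42 are distinct.
P(all distinct) = 400/400 · 399/400 · ··· · 359/400 ≈ 0.107.
So the probability of at least one match is 1 − 0.107 = 0.893.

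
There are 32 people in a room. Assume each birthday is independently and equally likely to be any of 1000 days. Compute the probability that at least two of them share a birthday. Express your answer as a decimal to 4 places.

It's easier to compute the probability that all 32 are distinct.
P(all distinct) = 1000/1000 · 999/1000 · ··· · 969/1000 ≈ 0.6057.
So the probability of at least one match is 1 − 0.6057 = 0.3943.

0.3943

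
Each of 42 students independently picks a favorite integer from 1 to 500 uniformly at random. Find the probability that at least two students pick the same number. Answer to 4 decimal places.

It's easier to compute the probability that all 42 are distinct.
P(all distinct) = 500/500 · 499/500 · ··· · 459/500 ≈ 0.1700.
So the probability of at least one match is 1 − 0.1700 = 0.8300.

0.8300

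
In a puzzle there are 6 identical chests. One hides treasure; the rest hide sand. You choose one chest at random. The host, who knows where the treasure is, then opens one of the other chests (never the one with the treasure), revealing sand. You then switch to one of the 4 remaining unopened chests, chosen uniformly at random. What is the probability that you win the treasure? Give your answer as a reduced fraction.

5/24

Your original chest holds the treasure with probability 1/6, so the other 5 collectively hold it with probability 5/6.
The host can always find an empty chest to open, so this doesn't change that 5/6; it is now spread over the 4 remaining unopened chests.
P(win by switching) = (5/6) · (1/4) = 5/24.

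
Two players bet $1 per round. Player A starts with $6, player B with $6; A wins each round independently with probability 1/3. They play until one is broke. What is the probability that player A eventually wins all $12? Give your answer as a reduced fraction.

1/65

Let r = q/p = (2/3)/(1/3) = 2. The recurrence P(i) = p·P(i+1) + q·P(i−1) with P(0)=0, P(12)=1 gives P(i) = (1 − r^i)/(1 − r^12).
P(6) = (1 − (2)^6) / (1 − (2)^12) = 1/65.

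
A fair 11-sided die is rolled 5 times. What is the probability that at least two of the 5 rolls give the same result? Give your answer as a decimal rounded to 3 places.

0.656

P(all 5 different) = 11/11 · 10/11 · ··· · 7/11 ≈ 0.344.
P(at least two equal) = 1 − 0.344 = 0.656.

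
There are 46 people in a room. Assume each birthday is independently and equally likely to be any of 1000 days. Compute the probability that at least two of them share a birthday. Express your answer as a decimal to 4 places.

It's easier to compute the probability that all 46 are distinct.
P(all distinct) = 1000/1000 · 999/1000 · ··· · 955/1000 ≈ 0.3496.
So the probability of at least one match is 1 − 0.3496 = 0.6504.

0.6504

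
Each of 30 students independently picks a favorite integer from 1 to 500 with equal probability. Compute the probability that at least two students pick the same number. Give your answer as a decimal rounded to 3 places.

It's easier to compute the probability that all 30 are distinct.
P(all distinct) = 500/500 · 499/500 · ··· · 471/500 ≈ 0.412.
So the probability of at least one match is 1 − 0.412 = 0.588.

0.588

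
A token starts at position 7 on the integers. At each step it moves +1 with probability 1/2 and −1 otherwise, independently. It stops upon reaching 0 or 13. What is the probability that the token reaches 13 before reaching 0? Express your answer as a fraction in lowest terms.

With a fair step, P(i) = ½P(i−1) + ½P(i+1) with P(0)=0, P(13)=1 has the linear solution P(i) = i/13.
P(7) = 7/13.

7/13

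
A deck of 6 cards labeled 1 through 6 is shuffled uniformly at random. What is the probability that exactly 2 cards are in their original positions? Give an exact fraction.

3/16

Choose which 2 of the 6 are fixed: C(6,2) = 15 ways.
The remaining 4 must have no fixed point: D(4) = 9.
P = 15·9/720 = 3/16.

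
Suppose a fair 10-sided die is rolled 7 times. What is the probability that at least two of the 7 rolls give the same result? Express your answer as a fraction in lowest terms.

2936/3125

P(all 7 different) = 10/10 · 9/10 · ··· · 4/10 = 189/3125.
P(at least two equal) = 1 − 189/3125 = 2936/3125.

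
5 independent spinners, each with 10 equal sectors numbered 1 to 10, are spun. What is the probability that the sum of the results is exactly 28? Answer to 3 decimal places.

0.060

There are 10^5 = 100000 equally likely outcomes.
The number of ordered 5-tuples from {1,…,10} summing to 28 is 6000.
P(sum = 28) = 6000/100000 = 3/50 ≈ 0.060.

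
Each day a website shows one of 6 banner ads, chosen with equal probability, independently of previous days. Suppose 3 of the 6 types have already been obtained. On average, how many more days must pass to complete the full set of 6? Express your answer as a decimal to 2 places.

11.00

Starting from 3 distinct types, each trial gives a new one with probability (6−i)/6 when i types are held, so the wait for the next new type is 6/(6−i).
E = 6/3 + 6/2 + 6/1 = 11 ≈ 11.00.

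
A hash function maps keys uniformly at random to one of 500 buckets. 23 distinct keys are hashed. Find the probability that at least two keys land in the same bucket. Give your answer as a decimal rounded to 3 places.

0.402

It's easier to compute the probability that all 23 are distinct.
P(all distinct) = 500/500 · 499/500 · ··· · 478/500 ≈ 0.598.
So the probability of at least one match is 1 − 0.598 = 0.402.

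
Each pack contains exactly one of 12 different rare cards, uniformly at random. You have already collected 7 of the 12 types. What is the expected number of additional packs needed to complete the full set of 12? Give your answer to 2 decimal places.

27.40

Starting from 7 distinct types, each trial gives a new one with probability (12−i)/12 when i types are held, so the wait for the next new type is 12/(12−i).
E = 12/5 + 12/4 + 12/3 + 12/2 + 12/1 = 137/5 ≈ 27.40.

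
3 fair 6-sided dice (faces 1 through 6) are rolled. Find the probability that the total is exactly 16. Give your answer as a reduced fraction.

1/36

There are 6^3 = 216 equally likely outcomes.
The number of ordered 3-tuples from {1,…,6} summing to 16 is 6.
P(sum = 16) = 6/216 = 1/36.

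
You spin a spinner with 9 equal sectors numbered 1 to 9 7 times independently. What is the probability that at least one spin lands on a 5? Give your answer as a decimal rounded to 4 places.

P(no spin lands on a 5) = (8/9)^7 ≈ 0.4385.
P(at least one) = 1 − 0.4385 = 0.5615.

0.5615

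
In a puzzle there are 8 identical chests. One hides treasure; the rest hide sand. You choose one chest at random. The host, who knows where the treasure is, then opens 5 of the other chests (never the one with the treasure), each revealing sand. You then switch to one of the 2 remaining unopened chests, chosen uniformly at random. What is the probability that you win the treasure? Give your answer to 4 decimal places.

0.4375

Your original chest holds the treasure with probability 1/8, so the other 7 collectively hold it with probability 7/8.
The host can always find 5 empty chests to open, so the reveals don't change that 7/8; it is now spread over the 2 remaining unopened chests.
P(win by switching) = (7/8) · (1/2) = 7/16 ≈ 0.4375.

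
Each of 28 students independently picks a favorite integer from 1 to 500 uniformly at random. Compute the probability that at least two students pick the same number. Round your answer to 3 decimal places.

0.537

It's easier to compute the probability that all 28 are distinct.
P(all distinct) = 500/500 · 499/500 · ··· · 473/500 ≈ 0.463.
So the probability of at least one match is 1 − 0.463 = 0.537.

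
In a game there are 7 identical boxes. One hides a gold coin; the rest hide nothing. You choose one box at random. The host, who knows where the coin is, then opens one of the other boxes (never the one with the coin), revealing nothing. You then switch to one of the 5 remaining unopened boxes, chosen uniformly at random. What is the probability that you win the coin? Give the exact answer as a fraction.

6/35

Your original box holds the coin with probability 1/7, so the other 6 collectively hold it with probability 6/7.
The host can always find an empty box to open, so this doesn't change that 6/7; it is now spread over the 5 remaining unopened boxes.
P(win by switching) = (6/7) · (1/5) = 6/35.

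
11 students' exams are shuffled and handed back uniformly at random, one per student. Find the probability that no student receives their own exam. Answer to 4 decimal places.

This is the derangement probability: permutations of 11 with no fixed point.
D(11) = 11! · (1 − 1/1! + 1/2! − ··· + (−1)^11/11!) = 14684570.
P = 14684570/39916800 = 1468457/3991680 ≈ 0.3679.

0.3679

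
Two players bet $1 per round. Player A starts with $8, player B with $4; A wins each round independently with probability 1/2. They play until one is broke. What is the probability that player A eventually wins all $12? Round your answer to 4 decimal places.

0.6667

With a fair step, P(i) = ½P(i−1) + ½P(i+1) with P(0)=0, P(12)=1 has the linear solution P(i) = i/12.
P(8) = 8/12 = 2/3 ≈ 0.6667.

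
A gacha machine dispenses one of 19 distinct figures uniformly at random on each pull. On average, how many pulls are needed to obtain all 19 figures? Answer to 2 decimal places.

After i distinct types are collected, each trial gives a new one with probability (19−i)/19, so the expected wait for the next new type is 19/(19−i).
E = 19/19 + 19/18 + 19/17 + 19/16 + 19/15 + 19/14 + 19/13 + 19/12 + 19/11 + 19/10 + 19/9 + 19/8 + 19/7 + 19/6 + 19/5 + 19/4 + 19/3 + 19/2 + 19/1 = 275295799/4084080 ≈ 67.41.

67.41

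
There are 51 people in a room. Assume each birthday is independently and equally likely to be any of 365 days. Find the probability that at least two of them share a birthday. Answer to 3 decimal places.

It's easier to compute the probability that all 51 are distinct.
P(all distinct) = 365/365 · 364/365 · ··· · 315/365 ≈ 0.026.
So the probability of at least one match is 1 − 0.026 = 0.974.

0.974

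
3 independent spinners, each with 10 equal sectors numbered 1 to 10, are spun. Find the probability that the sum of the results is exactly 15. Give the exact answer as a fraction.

73/1000

There are 10^3 = 1000 equally likely outcomes.
The number of ordered 3-tuples from {1,…,10} summing to 15 is 73.
P(sum = 15) = 73/1000.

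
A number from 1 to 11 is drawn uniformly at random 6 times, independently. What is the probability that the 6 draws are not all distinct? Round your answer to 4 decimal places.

0.8122

P(all 6 different) = 11/11 · 10/11 · ··· · 6/11 ≈ 0.1878.
P(at least two equal) = 1 − 0.1878 = 0.8122.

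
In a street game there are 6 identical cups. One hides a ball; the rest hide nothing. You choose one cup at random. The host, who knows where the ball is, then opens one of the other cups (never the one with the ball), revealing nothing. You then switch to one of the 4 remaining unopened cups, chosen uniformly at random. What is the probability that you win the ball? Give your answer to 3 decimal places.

0.208

Your original cup holds the ball with probability 1/6, so the other 5 collectively hold it with probability 5/6.
The host can always find an empty cup to open, so this doesn't change that 5/6; it is now spread over the 4 remaining unopened cups.
P(win by switching) = (5/6) · (1/4) = 5/24 ≈ 0.208.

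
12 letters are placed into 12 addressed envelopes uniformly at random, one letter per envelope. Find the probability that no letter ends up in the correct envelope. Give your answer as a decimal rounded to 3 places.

0.368

This is the derangement probability: permutations of 12 with no fixed point.
D(12) = 12! · (1 − 1/1! + 1/2! − ··· + (−1)^12/12!) = 176214841.
P = 176214841/479001600 = 16019531/43545600 ≈ 0.368.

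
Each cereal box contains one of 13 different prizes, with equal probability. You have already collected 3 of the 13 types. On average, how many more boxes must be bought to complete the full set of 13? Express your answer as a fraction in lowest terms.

Starting from 3 distinct types, each trial gives a new one with probability (13−i)/13 when i types are held, so the wait for the next new type is 13/(13−i).
E = 13/10 + 13/9 + 13/8 + 13/7 + 13/6 + 13/5 + 13/4 + 13/3 + 13/2 + 13/1 = 95953/2520.

95953/2520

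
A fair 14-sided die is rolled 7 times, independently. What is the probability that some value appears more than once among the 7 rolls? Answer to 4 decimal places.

0.8359

P(all 7 different) = 14/14 · 13/14 · ··· · 8/14 ≈ 0.1641.
P(at least two equal) = 1 − 0.1641 = 0.8359.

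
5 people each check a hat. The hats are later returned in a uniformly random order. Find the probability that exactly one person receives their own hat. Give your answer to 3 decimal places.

0.375

Choose which one is fixed: C(5,1) = 5 ways.
The remaining 4 must have no fixed point: D(4) = 9.
P = 5·9/120 = 3/8 ≈ 0.375.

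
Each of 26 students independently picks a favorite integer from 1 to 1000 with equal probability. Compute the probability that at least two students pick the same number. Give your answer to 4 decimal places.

It's easier to compute the probability that all 26 are distinct.
P(all distinct) = 1000/1000 · 999/1000 · ··· · 975/1000 ≈ 0.7205.
So the probability of at least one match is 1 − 0.7205 = 0.2795.

0.2795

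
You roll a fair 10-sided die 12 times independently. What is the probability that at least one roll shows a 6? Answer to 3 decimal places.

P(no roll shows a 6) = (9/10)^12 ≈ 0.282.
P(at least one) = 1 − 0.282 = 0.718.

0.718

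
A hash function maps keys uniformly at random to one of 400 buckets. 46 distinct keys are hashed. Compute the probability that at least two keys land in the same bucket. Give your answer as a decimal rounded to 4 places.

It's easier to compute the probability that all 46 are distinct.
P(all distinct) = 400/400 · 399/400 · ··· · 355/400 ≈ 0.0678.
So the probability of at least one match is 1 − 0.0678 = 0.9322.

0.9322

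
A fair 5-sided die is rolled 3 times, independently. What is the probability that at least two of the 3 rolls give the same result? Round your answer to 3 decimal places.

0.520

P(all 3 different) = 5/5 · 4/5 · ··· · 3/5 ≈ 0.480.
P(at least two equal) = 1 − 0.480 = 0.520.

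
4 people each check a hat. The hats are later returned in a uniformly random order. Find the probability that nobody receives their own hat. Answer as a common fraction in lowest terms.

3/8

This is the derangement probability: permutations of 4 with no fixed point.
D(4) = 4! · (1 − 1/1! + 1/2! − ··· + (−1)^4/4!) = 9.
P = 9/24 = 3/8.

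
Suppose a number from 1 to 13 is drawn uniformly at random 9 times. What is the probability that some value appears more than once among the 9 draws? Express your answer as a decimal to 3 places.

P(all 9 different) = 13/13 · 12/13 · ··· · 5/13 ≈ 0.024.
P(at least two equal) = 1 − 0.024 = 0.976.

0.976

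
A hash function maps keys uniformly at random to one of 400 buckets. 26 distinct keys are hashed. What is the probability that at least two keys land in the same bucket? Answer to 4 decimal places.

0.5641

It's easier to compute the probability that all 26 are distinct.
P(all distinct) = 400/400 · 399/400 · ··· · 375/400 ≈ 0.4359.
So the probability of at least one match is 1 − 0.4359 = 0.5641.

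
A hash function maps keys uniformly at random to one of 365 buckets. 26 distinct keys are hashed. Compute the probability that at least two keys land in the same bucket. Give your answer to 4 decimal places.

0.5982

It's easier to compute the probability that all 26 are distinct.
P(all distinct) = 365/365 · 364/365 · ··· · 340/365 ≈ 0.4018.
So the probability of at least one match is 1 − 0.4018 = 0.5982.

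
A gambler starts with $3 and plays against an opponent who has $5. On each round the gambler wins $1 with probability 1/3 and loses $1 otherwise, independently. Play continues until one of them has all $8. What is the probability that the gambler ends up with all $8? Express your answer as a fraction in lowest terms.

Let r = q/p = (2/3)/(1/3) = 2. The recurrence P(i) = p·P(i+1) + q·P(i−1) with P(0)=0, P(8)=1 gives P(i) = (1 − r^i)/(1 − r^8).
P(3) = (1 − (2)^3) / (1 − (2)^8) = 7/255.

7/255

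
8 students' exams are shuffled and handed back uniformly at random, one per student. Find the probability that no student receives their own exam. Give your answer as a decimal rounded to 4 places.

0.3679

This is the derangement probability: permutations of 8 with no fixed point.
D(8) = 8! · (1 − 1/1! + 1/2! − ··· + (−1)^8/8!) = 14833.
P = 14833/40320 = 2119/5760 ≈ 0.3679.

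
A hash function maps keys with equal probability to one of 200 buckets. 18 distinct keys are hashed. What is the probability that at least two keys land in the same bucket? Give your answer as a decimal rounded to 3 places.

It's easier to compute the probability that all 18 are distinct.
P(all distinct) = 200/200 · 199/200 · ··· · 183/200 ≈ 0.455.
So the probability of at least one match is 1 − 0.455 = 0.545.

0.545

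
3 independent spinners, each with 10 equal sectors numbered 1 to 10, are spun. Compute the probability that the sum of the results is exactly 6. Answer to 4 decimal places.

0.0100

There are 10^3 = 1000 equally likely outcomes.
The number of ordered 3-tuples from {1,…,10} summing to 6 is 10.
P(sum = 6) = 10/1000 = 1/100 ≈ 0.0100.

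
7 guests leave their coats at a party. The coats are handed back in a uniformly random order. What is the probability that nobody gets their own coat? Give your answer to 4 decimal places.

0.3679

This is the derangement probability: permutations of 7 with no fixed point.
D(7) = 7! · (1 − 1/1! + 1/2! − ··· + (−1)^7/7!) = 1854.
P = 1854/5040 = 103/280 ≈ 0.3679.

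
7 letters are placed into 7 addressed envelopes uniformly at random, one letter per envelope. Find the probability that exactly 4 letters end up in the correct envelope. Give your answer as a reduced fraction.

Choose which 4 of the 7 are fixed: C(7,4) = 35 ways.
The remaining 3 must have no fixed point: D(3) = 2.
P = 35·2/5040 = 1/72.

1/72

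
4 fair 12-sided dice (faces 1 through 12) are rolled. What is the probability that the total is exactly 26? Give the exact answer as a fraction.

There are 12^4 = 20736 equally likely outcomes.
The number of ordered 4-tuples from {1,…,12} summing to 26 is 1156.
P(sum = 26) = 1156/20736 = 289/5184.

289/5184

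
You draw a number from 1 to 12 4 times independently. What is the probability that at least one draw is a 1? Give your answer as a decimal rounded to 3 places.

0.294

P(no draw is a 1) = (11/12)^4 ≈ 0.706.
P(at least one) = 1 − 0.706 = 0.294.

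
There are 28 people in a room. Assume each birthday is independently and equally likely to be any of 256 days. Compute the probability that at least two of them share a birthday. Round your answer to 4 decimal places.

0.7840

It's easier to compute the probability that all 28 are distinct.
P(all distinct) = 256/256 · 255/256 · ··· · 229/256 ≈ 0.2160.
So the probability of at least one match is 1 − 0.2160 = 0.7840.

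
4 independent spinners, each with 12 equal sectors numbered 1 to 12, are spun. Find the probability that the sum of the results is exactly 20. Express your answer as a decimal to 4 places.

There are 12^4 = 20736 equally likely outcomes.
The number of ordered 4-tuples from {1,…,12} summing to 20 is 829.
P(sum = 20) = 829/20736 ≈ 0.0400.

0.0400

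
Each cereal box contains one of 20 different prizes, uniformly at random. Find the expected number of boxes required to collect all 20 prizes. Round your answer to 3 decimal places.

After i distinct types are collected, each trial gives a new one with probability (20−i)/20, so the expected wait for the next new type is 20/(20−i).
E = 20/20 + 20/19 + 20/18 + 20/17 + 20/16 + 20/15 + 20/14 + 20/13 + 20/12 + 20/11 + 20/10 + 20/9 + 20/8 + 20/7 + 20/6 + 20/5 + 20/4 + 20/3 + 20/2 + 20/1 = 279175675/3879876 ≈ 71.955.

71.955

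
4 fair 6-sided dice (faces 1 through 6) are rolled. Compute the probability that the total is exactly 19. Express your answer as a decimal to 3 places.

0.043

There are 6^4 = 1296 equally likely outcomes.
The number of ordered 4-tuples from {1,…,6} summing to 19 is 56.
P(sum = 19) = 56/1296 = 7/162 ≈ 0.043.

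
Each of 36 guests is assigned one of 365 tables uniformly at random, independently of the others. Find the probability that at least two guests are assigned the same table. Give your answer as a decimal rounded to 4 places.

0.8322

It's easier to compute the probability that all 36 are distinct.
P(all distinct) = 365/365 · 364/365 · ··· · 330/365 ≈ 0.1678.
So the probability of at least one match is 1 − 0.1678 = 0.8322.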